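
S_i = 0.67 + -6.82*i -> [0.67, -6.15, -12.97, -19.79, -26.61]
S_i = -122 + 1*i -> [-122, -121, -120, -119, -118]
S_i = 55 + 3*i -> [55, 58, 61, 64, 67]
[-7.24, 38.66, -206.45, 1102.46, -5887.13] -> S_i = -7.24*(-5.34)^i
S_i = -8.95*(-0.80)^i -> [-8.95, 7.16, -5.73, 4.58, -3.67]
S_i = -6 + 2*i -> [-6, -4, -2, 0, 2]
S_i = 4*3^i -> [4, 12, 36, 108, 324]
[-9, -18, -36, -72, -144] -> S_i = -9*2^i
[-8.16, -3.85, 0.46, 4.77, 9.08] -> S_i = -8.16 + 4.31*i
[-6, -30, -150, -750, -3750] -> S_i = -6*5^i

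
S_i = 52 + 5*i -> [52, 57, 62, 67, 72]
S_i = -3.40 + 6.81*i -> [-3.4, 3.41, 10.22, 17.03, 23.84]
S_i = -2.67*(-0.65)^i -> [-2.67, 1.74, -1.13, 0.73, -0.48]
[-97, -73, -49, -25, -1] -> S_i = -97 + 24*i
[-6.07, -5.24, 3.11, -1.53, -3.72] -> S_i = Random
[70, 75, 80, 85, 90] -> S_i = 70 + 5*i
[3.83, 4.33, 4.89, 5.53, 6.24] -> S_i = 3.83*1.13^i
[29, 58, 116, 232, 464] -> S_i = 29*2^i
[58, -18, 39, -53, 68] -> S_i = Random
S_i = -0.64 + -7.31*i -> [-0.64, -7.95, -15.26, -22.57, -29.88]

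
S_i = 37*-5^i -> [37, -185, 925, -4625, 23125]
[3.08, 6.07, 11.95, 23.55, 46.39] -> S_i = 3.08*1.97^i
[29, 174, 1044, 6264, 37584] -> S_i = 29*6^i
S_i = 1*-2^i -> [1, -2, 4, -8, 16]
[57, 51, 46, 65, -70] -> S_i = Random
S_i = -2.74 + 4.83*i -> [-2.74, 2.09, 6.92, 11.75, 16.58]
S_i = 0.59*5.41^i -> [0.59, 3.19, 17.27, 93.42, 505.41]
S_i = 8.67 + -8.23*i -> [8.67, 0.44, -7.79, -16.02, -24.25]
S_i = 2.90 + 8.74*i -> [2.9, 11.64, 20.38, 29.12, 37.86]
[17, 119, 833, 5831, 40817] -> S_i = 17*7^i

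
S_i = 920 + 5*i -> [920, 925, 930, 935, 940]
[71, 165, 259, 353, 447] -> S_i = 71 + 94*i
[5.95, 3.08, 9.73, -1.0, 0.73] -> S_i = Random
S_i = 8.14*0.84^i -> [8.14, 6.84, 5.74, 4.82, 4.05]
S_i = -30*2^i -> [-30, -60, -120, -240, -480]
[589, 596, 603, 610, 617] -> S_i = 589 + 7*i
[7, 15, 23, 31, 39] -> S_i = 7 + 8*i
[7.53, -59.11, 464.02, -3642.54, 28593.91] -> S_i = 7.53*(-7.85)^i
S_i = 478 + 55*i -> [478, 533, 588, 643, 698]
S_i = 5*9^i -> [5, 45, 405, 3645, 32805]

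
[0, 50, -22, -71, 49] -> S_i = Random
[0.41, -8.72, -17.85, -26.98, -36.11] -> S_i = 0.41 + -9.13*i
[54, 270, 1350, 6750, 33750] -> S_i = 54*5^i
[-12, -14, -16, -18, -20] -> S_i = -12 + -2*i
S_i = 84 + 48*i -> [84, 132, 180, 228, 276]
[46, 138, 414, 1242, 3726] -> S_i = 46*3^i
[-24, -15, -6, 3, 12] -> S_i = -24 + 9*i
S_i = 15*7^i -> [15, 105, 735, 5145, 36015]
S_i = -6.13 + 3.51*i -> [-6.13, -2.62, 0.89, 4.4, 7.91]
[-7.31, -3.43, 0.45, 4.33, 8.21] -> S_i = -7.31 + 3.88*i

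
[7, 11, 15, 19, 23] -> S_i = 7 + 4*i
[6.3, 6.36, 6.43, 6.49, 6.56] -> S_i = 6.30*1.01^i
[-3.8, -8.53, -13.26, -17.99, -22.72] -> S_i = -3.80 + -4.73*i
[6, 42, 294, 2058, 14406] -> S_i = 6*7^i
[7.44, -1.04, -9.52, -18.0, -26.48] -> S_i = 7.44 + -8.48*i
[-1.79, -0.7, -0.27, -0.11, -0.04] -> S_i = -1.79*0.39^i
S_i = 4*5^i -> [4, 20, 100, 500, 2500]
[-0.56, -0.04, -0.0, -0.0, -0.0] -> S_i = -0.56*0.08^i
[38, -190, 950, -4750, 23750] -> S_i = 38*-5^i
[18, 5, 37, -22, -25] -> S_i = Random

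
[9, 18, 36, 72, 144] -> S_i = 9*2^i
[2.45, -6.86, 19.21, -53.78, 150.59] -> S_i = 2.45*(-2.80)^i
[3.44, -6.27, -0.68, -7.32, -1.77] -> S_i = Random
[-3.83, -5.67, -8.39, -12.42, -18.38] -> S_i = -3.83*1.48^i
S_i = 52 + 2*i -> [52, 54, 56, 58, 60]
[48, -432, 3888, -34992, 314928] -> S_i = 48*-9^i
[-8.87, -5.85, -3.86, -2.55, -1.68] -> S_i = -8.87*0.66^i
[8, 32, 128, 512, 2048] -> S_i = 8*4^i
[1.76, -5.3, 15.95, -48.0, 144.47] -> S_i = 1.76*(-3.01)^i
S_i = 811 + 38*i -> [811, 849, 887, 925, 963]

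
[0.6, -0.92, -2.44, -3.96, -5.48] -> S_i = 0.60 + -1.52*i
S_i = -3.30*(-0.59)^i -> [-3.3, 1.95, -1.15, 0.68, -0.4]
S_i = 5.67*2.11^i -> [5.67, 11.96, 25.24, 53.26, 112.39]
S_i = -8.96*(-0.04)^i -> [-8.96, 0.36, -0.01, 0.0, -0.0]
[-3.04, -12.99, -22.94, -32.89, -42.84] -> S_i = -3.04 + -9.95*i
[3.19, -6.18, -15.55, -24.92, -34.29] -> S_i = 3.19 + -9.37*i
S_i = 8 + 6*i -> [8, 14, 20, 26, 32]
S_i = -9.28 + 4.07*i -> [-9.28, -5.21, -1.14, 2.93, 7.0]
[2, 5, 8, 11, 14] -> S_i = 2 + 3*i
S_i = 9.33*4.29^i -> [9.33, 40.03, 171.71, 736.64, 3160.17]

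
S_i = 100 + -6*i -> [100, 94, 88, 82, 76]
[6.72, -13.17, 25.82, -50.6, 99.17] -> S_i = 6.72*(-1.96)^i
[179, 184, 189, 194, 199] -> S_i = 179 + 5*i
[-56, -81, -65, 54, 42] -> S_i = Random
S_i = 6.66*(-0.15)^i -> [6.66, -1.0, 0.15, -0.02, 0.0]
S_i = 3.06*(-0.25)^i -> [3.06, -0.76, 0.19, -0.05, 0.01]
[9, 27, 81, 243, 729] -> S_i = 9*3^i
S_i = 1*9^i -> [1, 9, 81, 729, 6561]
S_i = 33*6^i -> [33, 198, 1188, 7128, 42768]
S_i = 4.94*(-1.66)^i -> [4.94, -8.2, 13.61, -22.6, 37.51]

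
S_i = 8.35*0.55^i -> [8.35, 4.59, 2.53, 1.39, 0.76]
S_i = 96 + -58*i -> [96, 38, -20, -78, -136]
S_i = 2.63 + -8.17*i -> [2.63, -5.54, -13.71, -21.88, -30.05]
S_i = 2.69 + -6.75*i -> [2.69, -4.06, -10.81, -17.56, -24.31]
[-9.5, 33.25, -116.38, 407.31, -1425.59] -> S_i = -9.50*(-3.50)^i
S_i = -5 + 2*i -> [-5, -3, -1, 1, 3]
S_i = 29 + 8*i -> [29, 37, 45, 53, 61]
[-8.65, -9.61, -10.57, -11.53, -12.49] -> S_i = -8.65 + -0.96*i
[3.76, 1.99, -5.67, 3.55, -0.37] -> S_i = Random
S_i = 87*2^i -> [87, 174, 348, 696, 1392]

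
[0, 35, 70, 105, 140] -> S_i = 0 + 35*i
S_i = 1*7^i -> [1, 7, 49, 343, 2401]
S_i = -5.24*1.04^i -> [-5.24, -5.45, -5.67, -5.89, -6.13]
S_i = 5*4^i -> [5, 20, 80, 320, 1280]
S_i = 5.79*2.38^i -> [5.79, 13.78, 32.8, 78.06, 185.77]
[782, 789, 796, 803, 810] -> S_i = 782 + 7*i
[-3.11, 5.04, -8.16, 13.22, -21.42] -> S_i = -3.11*(-1.62)^i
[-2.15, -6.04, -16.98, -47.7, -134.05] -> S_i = -2.15*2.81^i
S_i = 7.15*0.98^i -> [7.15, 7.01, 6.87, 6.73, 6.59]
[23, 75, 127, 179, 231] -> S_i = 23 + 52*i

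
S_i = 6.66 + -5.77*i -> [6.66, 0.89, -4.88, -10.65, -16.42]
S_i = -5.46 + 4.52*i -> [-5.46, -0.94, 3.58, 8.1, 12.62]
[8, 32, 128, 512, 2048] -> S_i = 8*4^i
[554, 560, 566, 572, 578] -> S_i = 554 + 6*i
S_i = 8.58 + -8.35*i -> [8.58, 0.23, -8.12, -16.47, -24.82]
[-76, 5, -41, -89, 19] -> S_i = Random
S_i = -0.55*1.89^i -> [-0.55, -1.04, -1.96, -3.71, -7.02]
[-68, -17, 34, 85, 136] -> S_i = -68 + 51*i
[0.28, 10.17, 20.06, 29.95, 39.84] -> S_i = 0.28 + 9.89*i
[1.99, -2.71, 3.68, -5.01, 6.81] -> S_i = 1.99*(-1.36)^i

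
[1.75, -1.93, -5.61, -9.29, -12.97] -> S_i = 1.75 + -3.68*i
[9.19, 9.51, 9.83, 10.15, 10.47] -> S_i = 9.19 + 0.32*i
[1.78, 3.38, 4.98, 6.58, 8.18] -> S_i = 1.78 + 1.60*i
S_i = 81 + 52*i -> [81, 133, 185, 237, 289]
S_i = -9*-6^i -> [-9, 54, -324, 1944, -11664]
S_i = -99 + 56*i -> [-99, -43, 13, 69, 125]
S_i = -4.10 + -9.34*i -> [-4.1, -13.44, -22.78, -32.12, -41.46]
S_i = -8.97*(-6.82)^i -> [-8.97, 61.18, -417.22, 2845.41, -19405.73]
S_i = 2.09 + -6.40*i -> [2.09, -4.31, -10.71, -17.11, -23.51]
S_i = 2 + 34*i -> [2, 36, 70, 104, 138]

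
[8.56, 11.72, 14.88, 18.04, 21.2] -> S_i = 8.56 + 3.16*i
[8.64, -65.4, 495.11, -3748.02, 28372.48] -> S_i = 8.64*(-7.57)^i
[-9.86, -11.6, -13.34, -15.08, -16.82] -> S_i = -9.86 + -1.74*i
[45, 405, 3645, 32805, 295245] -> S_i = 45*9^i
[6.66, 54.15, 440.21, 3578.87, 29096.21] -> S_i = 6.66*8.13^i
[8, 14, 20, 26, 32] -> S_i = 8 + 6*i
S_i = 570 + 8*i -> [570, 578, 586, 594, 602]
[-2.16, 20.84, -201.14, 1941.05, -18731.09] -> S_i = -2.16*(-9.65)^i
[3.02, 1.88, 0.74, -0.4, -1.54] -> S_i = 3.02 + -1.14*i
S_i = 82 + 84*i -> [82, 166, 250, 334, 418]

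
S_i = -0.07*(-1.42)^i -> [-0.07, 0.1, -0.14, 0.2, -0.28]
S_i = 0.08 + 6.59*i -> [0.08, 6.67, 13.26, 19.85, 26.44]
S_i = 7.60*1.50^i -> [7.6, 11.4, 17.1, 25.65, 38.48]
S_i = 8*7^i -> [8, 56, 392, 2744, 19208]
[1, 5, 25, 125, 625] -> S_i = 1*5^i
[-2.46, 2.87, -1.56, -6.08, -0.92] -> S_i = Random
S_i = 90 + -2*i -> [90, 88, 86, 84, 82]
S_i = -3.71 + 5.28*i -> [-3.71, 1.57, 6.85, 12.13, 17.41]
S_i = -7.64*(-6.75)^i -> [-7.64, 51.57, -348.1, 2349.66, -15860.19]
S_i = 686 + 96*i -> [686, 782, 878, 974, 1070]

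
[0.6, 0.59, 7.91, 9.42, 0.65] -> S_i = Random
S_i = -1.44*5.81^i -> [-1.44, -8.37, -48.61, -282.42, -1640.84]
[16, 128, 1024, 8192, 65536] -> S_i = 16*8^i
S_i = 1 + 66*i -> [1, 67, 133, 199, 265]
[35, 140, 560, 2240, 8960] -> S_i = 35*4^i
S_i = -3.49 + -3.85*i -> [-3.49, -7.34, -11.19, -15.04, -18.89]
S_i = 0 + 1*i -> [0, 1, 2, 3, 4]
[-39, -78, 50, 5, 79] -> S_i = Random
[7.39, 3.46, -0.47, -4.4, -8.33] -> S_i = 7.39 + -3.93*i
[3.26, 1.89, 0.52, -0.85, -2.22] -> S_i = 3.26 + -1.37*i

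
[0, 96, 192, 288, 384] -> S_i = 0 + 96*i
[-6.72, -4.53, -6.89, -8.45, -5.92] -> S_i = Random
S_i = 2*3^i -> [2, 6, 18, 54, 162]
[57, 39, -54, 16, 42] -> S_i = Random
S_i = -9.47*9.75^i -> [-9.47, -92.33, -900.24, -8777.36, -85579.24]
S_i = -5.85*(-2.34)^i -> [-5.85, 13.69, -32.03, 74.96, -175.4]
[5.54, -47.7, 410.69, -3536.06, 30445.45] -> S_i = 5.54*(-8.61)^i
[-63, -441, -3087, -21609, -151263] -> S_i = -63*7^i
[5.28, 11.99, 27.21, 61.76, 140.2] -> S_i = 5.28*2.27^i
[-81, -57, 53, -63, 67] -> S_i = Random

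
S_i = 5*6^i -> [5, 30, 180, 1080, 6480]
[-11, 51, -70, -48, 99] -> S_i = Random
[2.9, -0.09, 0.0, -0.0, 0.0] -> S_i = 2.90*(-0.03)^i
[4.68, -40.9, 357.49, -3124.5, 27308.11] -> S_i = 4.68*(-8.74)^i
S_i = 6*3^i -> [6, 18, 54, 162, 486]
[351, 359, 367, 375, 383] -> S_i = 351 + 8*i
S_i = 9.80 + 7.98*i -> [9.8, 17.78, 25.76, 33.74, 41.72]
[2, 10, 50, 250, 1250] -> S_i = 2*5^i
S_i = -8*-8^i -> [-8, 64, -512, 4096, -32768]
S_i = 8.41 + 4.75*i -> [8.41, 13.16, 17.91, 22.66, 27.41]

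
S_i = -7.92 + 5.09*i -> [-7.92, -2.83, 2.26, 7.35, 12.44]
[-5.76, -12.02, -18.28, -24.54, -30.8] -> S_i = -5.76 + -6.26*i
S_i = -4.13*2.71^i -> [-4.13, -11.19, -30.33, -82.2, -222.75]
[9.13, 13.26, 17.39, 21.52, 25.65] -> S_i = 9.13 + 4.13*i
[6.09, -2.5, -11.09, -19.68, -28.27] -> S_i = 6.09 + -8.59*i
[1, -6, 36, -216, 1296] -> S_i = 1*-6^i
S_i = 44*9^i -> [44, 396, 3564, 32076, 288684]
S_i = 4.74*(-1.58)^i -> [4.74, -7.49, 11.83, -18.7, 29.54]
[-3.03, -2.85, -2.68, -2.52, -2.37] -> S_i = -3.03*0.94^i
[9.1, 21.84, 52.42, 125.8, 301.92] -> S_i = 9.10*2.40^i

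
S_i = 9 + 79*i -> [9, 88, 167, 246, 325]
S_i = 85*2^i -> [85, 170, 340, 680, 1360]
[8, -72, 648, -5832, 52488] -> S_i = 8*-9^i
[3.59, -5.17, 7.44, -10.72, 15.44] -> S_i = 3.59*(-1.44)^i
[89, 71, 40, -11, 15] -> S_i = Random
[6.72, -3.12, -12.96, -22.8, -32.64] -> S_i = 6.72 + -9.84*i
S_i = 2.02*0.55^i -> [2.02, 1.11, 0.61, 0.34, 0.18]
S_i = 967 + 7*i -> [967, 974, 981, 988, 995]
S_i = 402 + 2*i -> [402, 404, 406, 408, 410]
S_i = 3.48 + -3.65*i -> [3.48, -0.17, -3.82, -7.47, -11.12]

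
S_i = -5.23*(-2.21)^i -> [-5.23, 11.56, -25.54, 56.45, -124.76]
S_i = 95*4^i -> [95, 380, 1520, 6080, 24320]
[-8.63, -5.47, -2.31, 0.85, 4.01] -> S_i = -8.63 + 3.16*i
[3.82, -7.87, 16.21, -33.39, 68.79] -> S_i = 3.82*(-2.06)^i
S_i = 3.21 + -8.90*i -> [3.21, -5.69, -14.59, -23.49, -32.39]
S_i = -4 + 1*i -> [-4, -3, -2, -1, 0]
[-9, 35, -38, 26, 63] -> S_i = Random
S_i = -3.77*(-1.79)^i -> [-3.77, 6.75, -12.08, 21.62, -38.7]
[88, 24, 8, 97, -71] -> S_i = Random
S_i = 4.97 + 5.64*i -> [4.97, 10.61, 16.25, 21.89, 27.53]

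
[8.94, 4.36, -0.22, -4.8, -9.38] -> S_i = 8.94 + -4.58*i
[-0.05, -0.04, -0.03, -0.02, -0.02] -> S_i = -0.05*0.77^i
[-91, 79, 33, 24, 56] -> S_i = Random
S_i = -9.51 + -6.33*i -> [-9.51, -15.84, -22.17, -28.5, -34.83]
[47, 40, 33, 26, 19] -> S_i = 47 + -7*i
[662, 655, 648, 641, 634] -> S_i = 662 + -7*i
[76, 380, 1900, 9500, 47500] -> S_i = 76*5^i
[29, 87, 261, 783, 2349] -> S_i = 29*3^i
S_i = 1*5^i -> [1, 5, 25, 125, 625]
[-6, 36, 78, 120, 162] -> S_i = -6 + 42*i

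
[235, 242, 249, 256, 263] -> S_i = 235 + 7*i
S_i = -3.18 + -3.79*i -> [-3.18, -6.97, -10.76, -14.55, -18.34]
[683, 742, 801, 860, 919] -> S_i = 683 + 59*i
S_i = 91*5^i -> [91, 455, 2275, 11375, 56875]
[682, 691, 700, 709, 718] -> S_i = 682 + 9*i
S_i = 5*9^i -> [5, 45, 405, 3645, 32805]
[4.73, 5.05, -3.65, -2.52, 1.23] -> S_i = Random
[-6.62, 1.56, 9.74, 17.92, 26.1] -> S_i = -6.62 + 8.18*i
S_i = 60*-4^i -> [60, -240, 960, -3840, 15360]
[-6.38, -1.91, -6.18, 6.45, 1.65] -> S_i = Random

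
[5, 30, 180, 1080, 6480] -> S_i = 5*6^i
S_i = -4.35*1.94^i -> [-4.35, -8.44, -16.37, -31.76, -61.62]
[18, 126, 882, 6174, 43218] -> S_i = 18*7^i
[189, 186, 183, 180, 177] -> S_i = 189 + -3*i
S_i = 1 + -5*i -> [1, -4, -9, -14, -19]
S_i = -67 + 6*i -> [-67, -61, -55, -49, -43]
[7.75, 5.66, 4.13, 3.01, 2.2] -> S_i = 7.75*0.73^i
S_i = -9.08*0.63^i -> [-9.08, -5.72, -3.6, -2.27, -1.43]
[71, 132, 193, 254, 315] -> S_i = 71 + 61*i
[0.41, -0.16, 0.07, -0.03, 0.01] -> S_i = 0.41*(-0.40)^i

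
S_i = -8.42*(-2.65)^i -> [-8.42, 22.31, -59.13, 156.69, -415.24]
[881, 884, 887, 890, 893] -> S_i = 881 + 3*i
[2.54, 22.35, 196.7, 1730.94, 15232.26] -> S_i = 2.54*8.80^i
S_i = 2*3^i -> [2, 6, 18, 54, 162]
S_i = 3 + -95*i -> [3, -92, -187, -282, -377]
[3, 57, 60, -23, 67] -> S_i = Random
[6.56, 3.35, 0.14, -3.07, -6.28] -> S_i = 6.56 + -3.21*i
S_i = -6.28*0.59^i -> [-6.28, -3.71, -2.19, -1.29, -0.76]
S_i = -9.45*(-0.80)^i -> [-9.45, 7.56, -6.05, 4.84, -3.87]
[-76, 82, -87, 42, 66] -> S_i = Random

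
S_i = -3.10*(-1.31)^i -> [-3.1, 4.06, -5.32, 6.97, -9.13]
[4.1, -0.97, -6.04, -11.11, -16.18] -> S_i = 4.10 + -5.07*i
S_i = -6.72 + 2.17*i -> [-6.72, -4.55, -2.38, -0.21, 1.96]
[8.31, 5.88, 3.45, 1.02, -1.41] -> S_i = 8.31 + -2.43*i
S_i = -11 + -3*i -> [-11, -14, -17, -20, -23]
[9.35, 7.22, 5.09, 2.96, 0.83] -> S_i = 9.35 + -2.13*i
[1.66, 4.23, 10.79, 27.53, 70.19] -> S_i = 1.66*2.55^i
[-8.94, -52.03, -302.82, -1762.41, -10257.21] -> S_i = -8.94*5.82^i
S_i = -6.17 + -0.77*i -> [-6.17, -6.94, -7.71, -8.48, -9.25]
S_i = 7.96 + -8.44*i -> [7.96, -0.48, -8.92, -17.36, -25.8]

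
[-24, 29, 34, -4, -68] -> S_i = Random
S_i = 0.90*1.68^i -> [0.9, 1.51, 2.54, 4.27, 7.17]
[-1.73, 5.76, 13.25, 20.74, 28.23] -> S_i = -1.73 + 7.49*i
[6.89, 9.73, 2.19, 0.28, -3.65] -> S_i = Random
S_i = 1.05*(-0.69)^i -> [1.05, -0.72, 0.5, -0.34, 0.24]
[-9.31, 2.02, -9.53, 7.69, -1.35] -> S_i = Random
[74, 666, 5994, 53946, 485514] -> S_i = 74*9^i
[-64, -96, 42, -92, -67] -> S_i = Random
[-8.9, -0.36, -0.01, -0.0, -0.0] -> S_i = -8.90*0.04^i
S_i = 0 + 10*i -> [0, 10, 20, 30, 40]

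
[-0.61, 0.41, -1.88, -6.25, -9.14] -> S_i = Random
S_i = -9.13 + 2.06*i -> [-9.13, -7.07, -5.01, -2.95, -0.89]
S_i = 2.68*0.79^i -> [2.68, 2.12, 1.67, 1.32, 1.04]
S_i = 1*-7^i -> [1, -7, 49, -343, 2401]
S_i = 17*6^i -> [17, 102, 612, 3672, 22032]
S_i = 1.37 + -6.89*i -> [1.37, -5.52, -12.41, -19.3, -26.19]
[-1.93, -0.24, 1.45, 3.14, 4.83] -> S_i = -1.93 + 1.69*i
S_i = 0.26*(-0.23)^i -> [0.26, -0.06, 0.01, -0.0, 0.0]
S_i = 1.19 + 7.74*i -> [1.19, 8.93, 16.67, 24.41, 32.15]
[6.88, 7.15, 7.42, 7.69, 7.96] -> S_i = 6.88 + 0.27*i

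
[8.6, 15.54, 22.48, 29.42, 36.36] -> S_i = 8.60 + 6.94*i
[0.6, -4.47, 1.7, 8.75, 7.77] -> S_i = Random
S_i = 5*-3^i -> [5, -15, 45, -135, 405]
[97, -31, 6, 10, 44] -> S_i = Random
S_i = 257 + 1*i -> [257, 258, 259, 260, 261]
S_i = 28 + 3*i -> [28, 31, 34, 37, 40]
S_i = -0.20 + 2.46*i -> [-0.2, 2.26, 4.72, 7.18, 9.64]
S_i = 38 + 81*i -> [38, 119, 200, 281, 362]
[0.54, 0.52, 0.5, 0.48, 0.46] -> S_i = 0.54*0.96^i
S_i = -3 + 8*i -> [-3, 5, 13, 21, 29]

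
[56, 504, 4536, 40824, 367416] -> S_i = 56*9^i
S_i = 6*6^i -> [6, 36, 216, 1296, 7776]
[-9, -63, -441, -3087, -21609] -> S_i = -9*7^i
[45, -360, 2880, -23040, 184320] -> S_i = 45*-8^i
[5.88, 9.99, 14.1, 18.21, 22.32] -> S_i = 5.88 + 4.11*i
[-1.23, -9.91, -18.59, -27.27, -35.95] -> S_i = -1.23 + -8.68*i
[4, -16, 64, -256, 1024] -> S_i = 4*-4^i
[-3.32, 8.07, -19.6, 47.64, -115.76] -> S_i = -3.32*(-2.43)^i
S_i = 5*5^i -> [5, 25, 125, 625, 3125]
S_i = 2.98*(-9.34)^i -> [2.98, -27.83, 259.96, -2428.05, 22677.95]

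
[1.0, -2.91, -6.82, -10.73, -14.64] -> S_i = 1.00 + -3.91*i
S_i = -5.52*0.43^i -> [-5.52, -2.37, -1.02, -0.44, -0.19]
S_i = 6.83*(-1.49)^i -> [6.83, -10.18, 15.16, -22.59, 33.66]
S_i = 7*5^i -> [7, 35, 175, 875, 4375]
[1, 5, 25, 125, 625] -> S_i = 1*5^i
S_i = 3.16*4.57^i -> [3.16, 14.44, 66.0, 301.6, 1378.33]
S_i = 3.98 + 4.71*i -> [3.98, 8.69, 13.4, 18.11, 22.82]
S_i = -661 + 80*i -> [-661, -581, -501, -421, -341]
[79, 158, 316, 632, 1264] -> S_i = 79*2^i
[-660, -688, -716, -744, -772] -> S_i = -660 + -28*i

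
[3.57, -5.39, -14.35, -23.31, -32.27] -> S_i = 3.57 + -8.96*i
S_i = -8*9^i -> [-8, -72, -648, -5832, -52488]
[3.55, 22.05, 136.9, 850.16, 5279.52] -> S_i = 3.55*6.21^i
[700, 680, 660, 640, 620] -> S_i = 700 + -20*i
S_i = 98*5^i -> [98, 490, 2450, 12250, 61250]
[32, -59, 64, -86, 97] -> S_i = Random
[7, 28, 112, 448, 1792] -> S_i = 7*4^i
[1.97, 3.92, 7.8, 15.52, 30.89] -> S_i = 1.97*1.99^i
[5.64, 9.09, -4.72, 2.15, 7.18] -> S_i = Random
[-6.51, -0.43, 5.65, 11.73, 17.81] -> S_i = -6.51 + 6.08*i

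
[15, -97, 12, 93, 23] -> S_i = Random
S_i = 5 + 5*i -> [5, 10, 15, 20, 25]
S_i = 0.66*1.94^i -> [0.66, 1.28, 2.48, 4.82, 9.35]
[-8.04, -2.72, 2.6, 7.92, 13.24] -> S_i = -8.04 + 5.32*i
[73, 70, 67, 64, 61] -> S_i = 73 + -3*i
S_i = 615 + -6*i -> [615, 609, 603, 597, 591]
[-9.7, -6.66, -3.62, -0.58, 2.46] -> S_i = -9.70 + 3.04*i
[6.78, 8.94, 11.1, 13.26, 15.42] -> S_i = 6.78 + 2.16*i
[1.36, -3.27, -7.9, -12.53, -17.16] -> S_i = 1.36 + -4.63*i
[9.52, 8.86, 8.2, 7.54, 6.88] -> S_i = 9.52 + -0.66*i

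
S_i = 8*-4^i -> [8, -32, 128, -512, 2048]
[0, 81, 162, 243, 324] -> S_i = 0 + 81*i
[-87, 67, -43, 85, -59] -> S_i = Random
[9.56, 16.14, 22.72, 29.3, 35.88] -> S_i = 9.56 + 6.58*i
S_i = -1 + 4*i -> [-1, 3, 7, 11, 15]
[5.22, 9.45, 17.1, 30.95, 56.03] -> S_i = 5.22*1.81^i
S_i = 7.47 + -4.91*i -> [7.47, 2.56, -2.35, -7.26, -12.17]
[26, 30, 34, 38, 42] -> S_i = 26 + 4*i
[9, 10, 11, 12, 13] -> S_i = 9 + 1*i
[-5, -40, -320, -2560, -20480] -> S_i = -5*8^i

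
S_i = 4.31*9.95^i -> [4.31, 42.88, 426.7, 4245.67, 42244.44]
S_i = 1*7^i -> [1, 7, 49, 343, 2401]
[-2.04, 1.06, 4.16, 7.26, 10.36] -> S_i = -2.04 + 3.10*i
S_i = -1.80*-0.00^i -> [-1.8, 0.0, -0.0, 0.0, -0.0]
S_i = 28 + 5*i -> [28, 33, 38, 43, 48]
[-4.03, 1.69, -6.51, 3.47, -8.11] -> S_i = Random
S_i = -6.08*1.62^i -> [-6.08, -9.85, -15.96, -25.85, -41.88]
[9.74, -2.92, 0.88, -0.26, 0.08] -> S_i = 9.74*(-0.30)^i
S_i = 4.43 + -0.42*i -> [4.43, 4.01, 3.59, 3.17, 2.75]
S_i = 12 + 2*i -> [12, 14, 16, 18, 20]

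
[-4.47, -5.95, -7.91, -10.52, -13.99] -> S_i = -4.47*1.33^i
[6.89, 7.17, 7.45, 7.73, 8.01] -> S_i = 6.89 + 0.28*i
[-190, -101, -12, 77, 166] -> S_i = -190 + 89*i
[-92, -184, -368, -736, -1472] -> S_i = -92*2^i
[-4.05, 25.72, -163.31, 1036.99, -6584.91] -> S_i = -4.05*(-6.35)^i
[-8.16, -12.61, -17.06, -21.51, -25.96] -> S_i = -8.16 + -4.45*i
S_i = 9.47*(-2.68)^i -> [9.47, -25.38, 68.02, -182.29, 488.53]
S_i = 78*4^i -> [78, 312, 1248, 4992, 19968]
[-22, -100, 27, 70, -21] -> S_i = Random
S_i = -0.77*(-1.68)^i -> [-0.77, 1.29, -2.17, 3.65, -6.13]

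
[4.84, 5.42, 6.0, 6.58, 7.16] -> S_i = 4.84 + 0.58*i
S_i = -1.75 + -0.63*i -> [-1.75, -2.38, -3.01, -3.64, -4.27]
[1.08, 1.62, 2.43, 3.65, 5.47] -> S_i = 1.08*1.50^i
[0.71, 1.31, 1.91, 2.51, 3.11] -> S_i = 0.71 + 0.60*i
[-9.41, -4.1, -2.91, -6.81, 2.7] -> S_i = Random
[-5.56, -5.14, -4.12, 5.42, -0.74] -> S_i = Random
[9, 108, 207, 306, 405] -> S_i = 9 + 99*i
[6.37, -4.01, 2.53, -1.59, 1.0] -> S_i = 6.37*(-0.63)^i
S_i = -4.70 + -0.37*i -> [-4.7, -5.07, -5.44, -5.81, -6.18]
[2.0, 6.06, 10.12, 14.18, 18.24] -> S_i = 2.00 + 4.06*i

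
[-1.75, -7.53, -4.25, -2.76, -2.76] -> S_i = Random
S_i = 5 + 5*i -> [5, 10, 15, 20, 25]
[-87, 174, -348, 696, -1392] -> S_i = -87*-2^i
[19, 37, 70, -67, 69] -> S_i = Random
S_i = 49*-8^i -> [49, -392, 3136, -25088, 200704]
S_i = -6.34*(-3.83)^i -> [-6.34, 24.28, -93.0, 356.19, -1364.22]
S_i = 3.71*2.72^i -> [3.71, 10.09, 27.45, 74.66, 203.07]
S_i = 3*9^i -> [3, 27, 243, 2187, 19683]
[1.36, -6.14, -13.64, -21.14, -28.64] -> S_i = 1.36 + -7.50*i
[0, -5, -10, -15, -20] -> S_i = 0 + -5*i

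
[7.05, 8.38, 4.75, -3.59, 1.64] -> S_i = Random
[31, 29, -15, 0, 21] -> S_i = Random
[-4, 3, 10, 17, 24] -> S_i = -4 + 7*i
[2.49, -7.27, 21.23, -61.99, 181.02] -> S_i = 2.49*(-2.92)^i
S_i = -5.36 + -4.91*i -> [-5.36, -10.27, -15.18, -20.09, -25.0]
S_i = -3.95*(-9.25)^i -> [-3.95, 36.54, -337.97, 3126.24, -28917.72]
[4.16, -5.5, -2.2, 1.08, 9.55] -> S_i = Random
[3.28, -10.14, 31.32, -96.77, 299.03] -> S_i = 3.28*(-3.09)^i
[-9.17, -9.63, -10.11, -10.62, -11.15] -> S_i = -9.17*1.05^i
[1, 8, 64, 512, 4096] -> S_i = 1*8^i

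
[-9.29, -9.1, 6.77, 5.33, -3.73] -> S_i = Random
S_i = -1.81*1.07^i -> [-1.81, -1.94, -2.07, -2.22, -2.37]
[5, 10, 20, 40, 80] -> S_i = 5*2^i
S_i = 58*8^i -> [58, 464, 3712, 29696, 237568]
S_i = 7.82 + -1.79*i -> [7.82, 6.03, 4.24, 2.45, 0.66]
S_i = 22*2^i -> [22, 44, 88, 176, 352]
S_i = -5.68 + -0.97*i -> [-5.68, -6.65, -7.62, -8.59, -9.56]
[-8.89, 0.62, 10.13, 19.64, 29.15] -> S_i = -8.89 + 9.51*i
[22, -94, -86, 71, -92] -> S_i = Random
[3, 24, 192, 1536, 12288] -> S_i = 3*8^i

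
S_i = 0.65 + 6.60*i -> [0.65, 7.25, 13.85, 20.45, 27.05]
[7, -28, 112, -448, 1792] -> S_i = 7*-4^i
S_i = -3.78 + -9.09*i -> [-3.78, -12.87, -21.96, -31.05, -40.14]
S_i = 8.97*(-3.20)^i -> [8.97, -28.7, 91.85, -293.93, 940.57]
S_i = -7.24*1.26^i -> [-7.24, -9.12, -11.49, -14.48, -18.25]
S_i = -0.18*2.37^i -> [-0.18, -0.43, -1.01, -2.4, -5.68]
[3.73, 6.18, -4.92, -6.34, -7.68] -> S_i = Random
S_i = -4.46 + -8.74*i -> [-4.46, -13.2, -21.94, -30.68, -39.42]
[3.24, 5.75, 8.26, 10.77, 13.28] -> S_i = 3.24 + 2.51*i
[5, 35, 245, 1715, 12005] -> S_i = 5*7^i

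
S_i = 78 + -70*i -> [78, 8, -62, -132, -202]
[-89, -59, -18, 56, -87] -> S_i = Random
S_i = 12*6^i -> [12, 72, 432, 2592, 15552]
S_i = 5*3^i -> [5, 15, 45, 135, 405]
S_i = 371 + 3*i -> [371, 374, 377, 380, 383]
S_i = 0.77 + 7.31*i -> [0.77, 8.08, 15.39, 22.7, 30.01]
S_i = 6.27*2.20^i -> [6.27, 13.79, 30.35, 66.76, 146.88]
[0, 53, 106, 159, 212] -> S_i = 0 + 53*i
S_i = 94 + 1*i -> [94, 95, 96, 97, 98]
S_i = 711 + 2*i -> [711, 713, 715, 717, 719]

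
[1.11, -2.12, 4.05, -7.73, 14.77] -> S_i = 1.11*(-1.91)^i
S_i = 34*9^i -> [34, 306, 2754, 24786, 223074]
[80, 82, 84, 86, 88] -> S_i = 80 + 2*i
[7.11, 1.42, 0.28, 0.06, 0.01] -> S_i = 7.11*0.20^i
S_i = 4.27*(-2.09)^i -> [4.27, -8.92, 18.65, -38.98, 81.47]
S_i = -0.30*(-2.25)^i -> [-0.3, 0.68, -1.52, 3.42, -7.69]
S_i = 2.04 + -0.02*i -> [2.04, 2.02, 2.0, 1.98, 1.96]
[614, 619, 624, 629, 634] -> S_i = 614 + 5*i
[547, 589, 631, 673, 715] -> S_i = 547 + 42*i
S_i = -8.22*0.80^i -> [-8.22, -6.58, -5.26, -4.21, -3.37]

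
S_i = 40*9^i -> [40, 360, 3240, 29160, 262440]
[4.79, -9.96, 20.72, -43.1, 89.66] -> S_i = 4.79*(-2.08)^i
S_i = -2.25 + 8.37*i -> [-2.25, 6.12, 14.49, 22.86, 31.23]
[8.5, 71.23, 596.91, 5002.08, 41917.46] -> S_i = 8.50*8.38^i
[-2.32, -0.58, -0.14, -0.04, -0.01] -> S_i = -2.32*0.25^i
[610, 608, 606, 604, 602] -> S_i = 610 + -2*i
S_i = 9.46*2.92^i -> [9.46, 27.62, 80.66, 235.53, 687.74]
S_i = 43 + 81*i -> [43, 124, 205, 286, 367]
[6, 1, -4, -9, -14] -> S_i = 6 + -5*i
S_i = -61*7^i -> [-61, -427, -2989, -20923, -146461]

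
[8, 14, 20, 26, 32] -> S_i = 8 + 6*i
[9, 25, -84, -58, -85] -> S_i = Random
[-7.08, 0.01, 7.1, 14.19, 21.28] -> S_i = -7.08 + 7.09*i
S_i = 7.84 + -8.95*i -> [7.84, -1.11, -10.06, -19.01, -27.96]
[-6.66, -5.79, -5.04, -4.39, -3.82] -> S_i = -6.66*0.87^i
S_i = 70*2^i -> [70, 140, 280, 560, 1120]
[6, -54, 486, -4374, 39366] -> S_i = 6*-9^i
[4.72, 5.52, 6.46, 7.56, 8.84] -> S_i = 4.72*1.17^i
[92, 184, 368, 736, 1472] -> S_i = 92*2^i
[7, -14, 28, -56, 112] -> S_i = 7*-2^i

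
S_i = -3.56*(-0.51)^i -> [-3.56, 1.82, -0.93, 0.47, -0.24]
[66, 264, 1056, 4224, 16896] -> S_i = 66*4^i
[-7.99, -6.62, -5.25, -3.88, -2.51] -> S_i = -7.99 + 1.37*i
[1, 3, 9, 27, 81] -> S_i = 1*3^i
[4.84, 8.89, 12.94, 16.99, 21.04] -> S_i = 4.84 + 4.05*i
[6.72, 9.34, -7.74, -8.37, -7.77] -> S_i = Random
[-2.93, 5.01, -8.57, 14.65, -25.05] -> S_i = -2.93*(-1.71)^i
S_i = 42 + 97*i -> [42, 139, 236, 333, 430]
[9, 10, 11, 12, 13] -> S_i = 9 + 1*i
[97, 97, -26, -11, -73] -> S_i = Random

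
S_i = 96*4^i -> [96, 384, 1536, 6144, 24576]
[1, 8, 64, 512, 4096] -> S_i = 1*8^i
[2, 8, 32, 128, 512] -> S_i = 2*4^i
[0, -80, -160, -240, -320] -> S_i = 0 + -80*i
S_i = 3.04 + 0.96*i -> [3.04, 4.0, 4.96, 5.92, 6.88]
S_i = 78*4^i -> [78, 312, 1248, 4992, 19968]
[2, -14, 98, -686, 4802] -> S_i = 2*-7^i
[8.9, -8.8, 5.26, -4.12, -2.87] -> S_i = Random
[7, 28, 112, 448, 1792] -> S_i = 7*4^i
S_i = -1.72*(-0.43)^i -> [-1.72, 0.74, -0.32, 0.14, -0.06]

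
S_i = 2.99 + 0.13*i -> [2.99, 3.12, 3.25, 3.38, 3.51]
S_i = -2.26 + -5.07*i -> [-2.26, -7.33, -12.4, -17.47, -22.54]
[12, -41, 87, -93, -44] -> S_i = Random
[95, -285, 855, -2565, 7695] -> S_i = 95*-3^i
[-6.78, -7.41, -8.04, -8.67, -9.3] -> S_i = -6.78 + -0.63*i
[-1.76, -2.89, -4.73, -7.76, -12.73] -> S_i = -1.76*1.64^i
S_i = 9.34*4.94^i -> [9.34, 46.14, 227.93, 1125.97, 5562.3]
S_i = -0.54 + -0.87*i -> [-0.54, -1.41, -2.28, -3.15, -4.02]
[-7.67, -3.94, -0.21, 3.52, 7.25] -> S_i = -7.67 + 3.73*i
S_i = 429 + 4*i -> [429, 433, 437, 441, 445]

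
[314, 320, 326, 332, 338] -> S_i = 314 + 6*i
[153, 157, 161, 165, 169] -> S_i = 153 + 4*i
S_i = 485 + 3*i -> [485, 488, 491, 494, 497]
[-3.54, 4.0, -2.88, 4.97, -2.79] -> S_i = Random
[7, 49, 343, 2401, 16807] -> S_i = 7*7^i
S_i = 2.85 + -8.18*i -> [2.85, -5.33, -13.51, -21.69, -29.87]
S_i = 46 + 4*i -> [46, 50, 54, 58, 62]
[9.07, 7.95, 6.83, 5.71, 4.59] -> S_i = 9.07 + -1.12*i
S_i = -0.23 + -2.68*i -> [-0.23, -2.91, -5.59, -8.27, -10.95]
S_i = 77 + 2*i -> [77, 79, 81, 83, 85]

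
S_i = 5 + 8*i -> [5, 13, 21, 29, 37]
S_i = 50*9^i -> [50, 450, 4050, 36450, 328050]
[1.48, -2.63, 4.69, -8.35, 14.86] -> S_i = 1.48*(-1.78)^i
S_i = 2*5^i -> [2, 10, 50, 250, 1250]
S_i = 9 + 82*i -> [9, 91, 173, 255, 337]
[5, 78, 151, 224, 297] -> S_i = 5 + 73*i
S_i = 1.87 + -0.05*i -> [1.87, 1.82, 1.77, 1.72, 1.67]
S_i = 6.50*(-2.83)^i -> [6.5, -18.4, 52.06, -147.32, 416.93]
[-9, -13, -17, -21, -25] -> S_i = -9 + -4*i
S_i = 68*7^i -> [68, 476, 3332, 23324, 163268]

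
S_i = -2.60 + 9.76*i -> [-2.6, 7.16, 16.92, 26.68, 36.44]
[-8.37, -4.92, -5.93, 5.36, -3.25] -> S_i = Random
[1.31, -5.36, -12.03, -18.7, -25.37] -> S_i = 1.31 + -6.67*i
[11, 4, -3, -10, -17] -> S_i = 11 + -7*i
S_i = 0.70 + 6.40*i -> [0.7, 7.1, 13.5, 19.9, 26.3]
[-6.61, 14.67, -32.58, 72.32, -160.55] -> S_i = -6.61*(-2.22)^i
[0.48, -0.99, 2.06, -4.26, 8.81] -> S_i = 0.48*(-2.07)^i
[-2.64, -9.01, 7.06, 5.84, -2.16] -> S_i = Random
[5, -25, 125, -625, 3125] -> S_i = 5*-5^i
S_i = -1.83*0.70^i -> [-1.83, -1.28, -0.9, -0.63, -0.44]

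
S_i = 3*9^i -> [3, 27, 243, 2187, 19683]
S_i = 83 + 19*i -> [83, 102, 121, 140, 159]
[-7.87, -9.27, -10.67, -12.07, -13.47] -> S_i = -7.87 + -1.40*i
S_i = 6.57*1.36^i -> [6.57, 8.94, 12.15, 16.53, 22.48]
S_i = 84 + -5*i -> [84, 79, 74, 69, 64]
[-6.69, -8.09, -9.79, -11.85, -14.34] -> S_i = -6.69*1.21^i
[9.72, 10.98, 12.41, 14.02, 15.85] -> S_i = 9.72*1.13^i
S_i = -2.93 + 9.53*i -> [-2.93, 6.6, 16.13, 25.66, 35.19]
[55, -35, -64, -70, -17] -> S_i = Random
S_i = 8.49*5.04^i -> [8.49, 42.79, 215.66, 1086.92, 5478.1]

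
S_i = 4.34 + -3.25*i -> [4.34, 1.09, -2.16, -5.41, -8.66]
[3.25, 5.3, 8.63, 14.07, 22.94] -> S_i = 3.25*1.63^i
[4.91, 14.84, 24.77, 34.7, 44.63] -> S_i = 4.91 + 9.93*i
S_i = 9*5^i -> [9, 45, 225, 1125, 5625]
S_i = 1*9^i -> [1, 9, 81, 729, 6561]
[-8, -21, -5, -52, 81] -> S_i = Random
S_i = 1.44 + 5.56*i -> [1.44, 7.0, 12.56, 18.12, 23.68]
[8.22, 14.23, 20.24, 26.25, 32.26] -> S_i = 8.22 + 6.01*i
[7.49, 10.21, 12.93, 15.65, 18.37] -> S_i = 7.49 + 2.72*i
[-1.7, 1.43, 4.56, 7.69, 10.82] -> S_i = -1.70 + 3.13*i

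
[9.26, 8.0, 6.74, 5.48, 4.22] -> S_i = 9.26 + -1.26*i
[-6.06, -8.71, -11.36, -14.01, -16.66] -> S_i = -6.06 + -2.65*i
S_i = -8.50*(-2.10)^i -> [-8.5, 17.85, -37.48, 78.72, -165.31]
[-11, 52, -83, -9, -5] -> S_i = Random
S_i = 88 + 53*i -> [88, 141, 194, 247, 300]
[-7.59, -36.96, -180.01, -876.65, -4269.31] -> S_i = -7.59*4.87^i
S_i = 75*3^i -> [75, 225, 675, 2025, 6075]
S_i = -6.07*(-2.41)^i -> [-6.07, 14.63, -35.26, 84.96, -204.77]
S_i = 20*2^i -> [20, 40, 80, 160, 320]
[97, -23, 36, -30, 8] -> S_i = Random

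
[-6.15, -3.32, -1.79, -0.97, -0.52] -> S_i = -6.15*0.54^i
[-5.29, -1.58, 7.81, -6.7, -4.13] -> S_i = Random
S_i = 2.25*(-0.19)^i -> [2.25, -0.43, 0.08, -0.02, 0.0]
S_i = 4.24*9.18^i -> [4.24, 38.92, 357.31, 3280.15, 30111.79]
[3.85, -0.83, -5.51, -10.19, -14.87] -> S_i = 3.85 + -4.68*i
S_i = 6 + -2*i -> [6, 4, 2, 0, -2]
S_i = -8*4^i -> [-8, -32, -128, -512, -2048]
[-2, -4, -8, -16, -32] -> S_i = -2*2^i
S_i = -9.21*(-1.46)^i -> [-9.21, 13.45, -19.63, 28.66, -41.85]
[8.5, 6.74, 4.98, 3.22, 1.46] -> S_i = 8.50 + -1.76*i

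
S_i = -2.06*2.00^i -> [-2.06, -4.12, -8.24, -16.48, -32.96]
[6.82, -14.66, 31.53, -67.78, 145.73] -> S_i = 6.82*(-2.15)^i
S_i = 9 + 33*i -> [9, 42, 75, 108, 141]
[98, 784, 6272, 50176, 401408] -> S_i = 98*8^i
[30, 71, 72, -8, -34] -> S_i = Random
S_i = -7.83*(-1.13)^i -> [-7.83, 8.85, -10.0, 11.3, -12.77]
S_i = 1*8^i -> [1, 8, 64, 512, 4096]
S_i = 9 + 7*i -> [9, 16, 23, 30, 37]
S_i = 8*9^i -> [8, 72, 648, 5832, 52488]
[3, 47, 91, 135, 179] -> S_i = 3 + 44*i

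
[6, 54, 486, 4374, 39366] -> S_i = 6*9^i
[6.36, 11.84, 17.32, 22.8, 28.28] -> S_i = 6.36 + 5.48*i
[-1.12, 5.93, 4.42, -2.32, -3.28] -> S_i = Random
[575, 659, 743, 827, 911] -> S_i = 575 + 84*i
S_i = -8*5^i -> [-8, -40, -200, -1000, -5000]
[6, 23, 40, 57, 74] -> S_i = 6 + 17*i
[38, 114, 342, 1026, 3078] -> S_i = 38*3^i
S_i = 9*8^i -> [9, 72, 576, 4608, 36864]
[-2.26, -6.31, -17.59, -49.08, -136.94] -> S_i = -2.26*2.79^i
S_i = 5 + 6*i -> [5, 11, 17, 23, 29]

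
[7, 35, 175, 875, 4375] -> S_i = 7*5^i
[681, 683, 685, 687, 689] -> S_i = 681 + 2*i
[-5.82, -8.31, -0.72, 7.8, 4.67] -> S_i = Random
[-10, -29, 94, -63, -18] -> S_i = Random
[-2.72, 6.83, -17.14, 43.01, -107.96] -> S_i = -2.72*(-2.51)^i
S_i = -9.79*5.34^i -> [-9.79, -52.28, -279.17, -1490.76, -7960.64]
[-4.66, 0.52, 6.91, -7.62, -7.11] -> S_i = Random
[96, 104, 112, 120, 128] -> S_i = 96 + 8*i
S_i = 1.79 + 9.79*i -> [1.79, 11.58, 21.37, 31.16, 40.95]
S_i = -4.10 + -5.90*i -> [-4.1, -10.0, -15.9, -21.8, -27.7]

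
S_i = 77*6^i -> [77, 462, 2772, 16632, 99792]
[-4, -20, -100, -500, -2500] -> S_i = -4*5^i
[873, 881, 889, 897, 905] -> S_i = 873 + 8*i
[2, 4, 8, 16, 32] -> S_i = 2*2^i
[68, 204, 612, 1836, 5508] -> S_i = 68*3^i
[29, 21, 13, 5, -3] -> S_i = 29 + -8*i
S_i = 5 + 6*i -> [5, 11, 17, 23, 29]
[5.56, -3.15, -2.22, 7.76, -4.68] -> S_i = Random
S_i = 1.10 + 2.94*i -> [1.1, 4.04, 6.98, 9.92, 12.86]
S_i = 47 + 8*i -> [47, 55, 63, 71, 79]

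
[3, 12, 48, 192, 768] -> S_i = 3*4^i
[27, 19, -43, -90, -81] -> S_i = Random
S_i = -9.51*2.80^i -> [-9.51, -26.63, -74.56, -208.76, -584.54]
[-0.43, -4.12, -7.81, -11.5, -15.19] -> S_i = -0.43 + -3.69*i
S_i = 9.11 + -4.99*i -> [9.11, 4.12, -0.87, -5.86, -10.85]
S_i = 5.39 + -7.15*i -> [5.39, -1.76, -8.91, -16.06, -23.21]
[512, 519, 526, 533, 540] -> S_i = 512 + 7*i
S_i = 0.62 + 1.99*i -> [0.62, 2.61, 4.6, 6.59, 8.58]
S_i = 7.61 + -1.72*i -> [7.61, 5.89, 4.17, 2.45, 0.73]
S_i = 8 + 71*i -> [8, 79, 150, 221, 292]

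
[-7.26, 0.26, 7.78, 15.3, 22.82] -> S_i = -7.26 + 7.52*i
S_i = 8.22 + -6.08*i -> [8.22, 2.14, -3.94, -10.02, -16.1]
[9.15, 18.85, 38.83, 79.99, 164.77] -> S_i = 9.15*2.06^i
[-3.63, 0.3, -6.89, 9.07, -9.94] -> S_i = Random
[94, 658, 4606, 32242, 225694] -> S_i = 94*7^i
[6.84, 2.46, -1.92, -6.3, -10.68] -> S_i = 6.84 + -4.38*i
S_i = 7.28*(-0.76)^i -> [7.28, -5.53, 4.2, -3.2, 2.43]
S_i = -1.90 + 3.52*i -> [-1.9, 1.62, 5.14, 8.66, 12.18]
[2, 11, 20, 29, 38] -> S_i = 2 + 9*i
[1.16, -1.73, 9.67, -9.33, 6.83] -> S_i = Random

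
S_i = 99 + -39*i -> [99, 60, 21, -18, -57]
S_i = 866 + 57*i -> [866, 923, 980, 1037, 1094]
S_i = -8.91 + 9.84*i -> [-8.91, 0.93, 10.77, 20.61, 30.45]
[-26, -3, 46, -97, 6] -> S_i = Random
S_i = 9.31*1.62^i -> [9.31, 15.08, 24.43, 39.58, 64.12]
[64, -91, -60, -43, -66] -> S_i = Random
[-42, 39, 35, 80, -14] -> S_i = Random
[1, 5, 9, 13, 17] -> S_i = 1 + 4*i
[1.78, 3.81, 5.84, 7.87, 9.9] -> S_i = 1.78 + 2.03*i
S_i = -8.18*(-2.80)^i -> [-8.18, 22.9, -64.13, 179.57, -502.79]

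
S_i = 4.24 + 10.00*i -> [4.24, 14.24, 24.24, 34.24, 44.24]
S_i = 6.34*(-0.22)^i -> [6.34, -1.39, 0.31, -0.07, 0.01]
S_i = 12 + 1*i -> [12, 13, 14, 15, 16]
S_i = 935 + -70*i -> [935, 865, 795, 725, 655]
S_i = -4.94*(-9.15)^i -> [-4.94, 45.2, -413.59, 3784.34, -34626.72]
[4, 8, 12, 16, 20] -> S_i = 4 + 4*i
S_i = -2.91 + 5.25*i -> [-2.91, 2.34, 7.59, 12.84, 18.09]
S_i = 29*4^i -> [29, 116, 464, 1856, 7424]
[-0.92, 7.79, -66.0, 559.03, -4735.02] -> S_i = -0.92*(-8.47)^i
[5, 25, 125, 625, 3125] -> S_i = 5*5^i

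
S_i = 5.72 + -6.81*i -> [5.72, -1.09, -7.9, -14.71, -21.52]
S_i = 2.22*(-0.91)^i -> [2.22, -2.02, 1.84, -1.67, 1.52]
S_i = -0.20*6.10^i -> [-0.2, -1.22, -7.44, -45.4, -276.92]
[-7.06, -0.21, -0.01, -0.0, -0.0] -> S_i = -7.06*0.03^i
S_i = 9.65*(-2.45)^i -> [9.65, -23.64, 57.92, -141.91, 347.69]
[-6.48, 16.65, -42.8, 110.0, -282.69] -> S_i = -6.48*(-2.57)^i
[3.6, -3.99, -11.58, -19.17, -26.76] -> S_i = 3.60 + -7.59*i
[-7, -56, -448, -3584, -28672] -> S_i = -7*8^i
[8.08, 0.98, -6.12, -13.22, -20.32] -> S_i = 8.08 + -7.10*i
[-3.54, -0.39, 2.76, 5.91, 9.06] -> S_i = -3.54 + 3.15*i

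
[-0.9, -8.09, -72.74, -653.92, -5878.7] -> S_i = -0.90*8.99^i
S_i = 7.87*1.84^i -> [7.87, 14.48, 26.64, 49.03, 90.21]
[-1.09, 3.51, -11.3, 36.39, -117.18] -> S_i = -1.09*(-3.22)^i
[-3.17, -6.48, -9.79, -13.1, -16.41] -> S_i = -3.17 + -3.31*i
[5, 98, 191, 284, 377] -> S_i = 5 + 93*i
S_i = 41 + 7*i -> [41, 48, 55, 62, 69]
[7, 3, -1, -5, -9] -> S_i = 7 + -4*i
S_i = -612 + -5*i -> [-612, -617, -622, -627, -632]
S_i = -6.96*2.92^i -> [-6.96, -20.32, -59.34, -173.28, -505.99]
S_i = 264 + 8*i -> [264, 272, 280, 288, 296]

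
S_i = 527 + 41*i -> [527, 568, 609, 650, 691]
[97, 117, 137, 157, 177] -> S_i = 97 + 20*i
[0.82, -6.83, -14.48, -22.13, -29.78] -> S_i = 0.82 + -7.65*i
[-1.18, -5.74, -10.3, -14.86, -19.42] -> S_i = -1.18 + -4.56*i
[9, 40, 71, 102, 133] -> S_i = 9 + 31*i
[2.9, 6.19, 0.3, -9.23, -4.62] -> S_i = Random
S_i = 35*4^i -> [35, 140, 560, 2240, 8960]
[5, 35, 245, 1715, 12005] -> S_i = 5*7^i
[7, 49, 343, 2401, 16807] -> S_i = 7*7^i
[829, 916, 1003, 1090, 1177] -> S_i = 829 + 87*i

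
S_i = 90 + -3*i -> [90, 87, 84, 81, 78]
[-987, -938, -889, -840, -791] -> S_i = -987 + 49*i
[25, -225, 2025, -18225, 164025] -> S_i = 25*-9^i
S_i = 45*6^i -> [45, 270, 1620, 9720, 58320]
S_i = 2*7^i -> [2, 14, 98, 686, 4802]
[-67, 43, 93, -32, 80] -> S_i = Random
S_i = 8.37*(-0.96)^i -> [8.37, -8.04, 7.71, -7.41, 7.11]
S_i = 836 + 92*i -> [836, 928, 1020, 1112, 1204]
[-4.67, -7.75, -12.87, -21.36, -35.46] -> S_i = -4.67*1.66^i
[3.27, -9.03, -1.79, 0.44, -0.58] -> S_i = Random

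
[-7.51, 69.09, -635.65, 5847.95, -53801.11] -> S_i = -7.51*(-9.20)^i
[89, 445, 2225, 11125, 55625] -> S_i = 89*5^i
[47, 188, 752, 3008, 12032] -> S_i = 47*4^i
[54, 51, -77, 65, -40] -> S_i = Random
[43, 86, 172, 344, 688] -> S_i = 43*2^i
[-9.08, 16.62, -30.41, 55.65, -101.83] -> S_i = -9.08*(-1.83)^i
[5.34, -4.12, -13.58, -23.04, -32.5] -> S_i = 5.34 + -9.46*i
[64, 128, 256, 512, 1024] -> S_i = 64*2^i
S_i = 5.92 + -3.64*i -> [5.92, 2.28, -1.36, -5.0, -8.64]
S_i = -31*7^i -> [-31, -217, -1519, -10633, -74431]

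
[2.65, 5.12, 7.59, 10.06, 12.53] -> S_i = 2.65 + 2.47*i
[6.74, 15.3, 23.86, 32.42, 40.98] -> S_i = 6.74 + 8.56*i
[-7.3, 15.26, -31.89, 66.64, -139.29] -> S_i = -7.30*(-2.09)^i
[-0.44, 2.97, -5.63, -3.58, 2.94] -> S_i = Random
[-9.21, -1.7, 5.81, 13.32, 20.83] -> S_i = -9.21 + 7.51*i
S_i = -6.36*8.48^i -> [-6.36, -53.93, -457.35, -3878.33, -32888.23]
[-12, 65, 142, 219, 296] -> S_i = -12 + 77*i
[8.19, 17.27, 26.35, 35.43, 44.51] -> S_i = 8.19 + 9.08*i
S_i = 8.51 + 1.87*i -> [8.51, 10.38, 12.25, 14.12, 15.99]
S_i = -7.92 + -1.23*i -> [-7.92, -9.15, -10.38, -11.61, -12.84]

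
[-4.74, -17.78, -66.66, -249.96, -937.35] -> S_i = -4.74*3.75^i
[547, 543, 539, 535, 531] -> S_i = 547 + -4*i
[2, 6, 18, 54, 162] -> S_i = 2*3^i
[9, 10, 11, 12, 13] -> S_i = 9 + 1*i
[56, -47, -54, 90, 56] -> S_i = Random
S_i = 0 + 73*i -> [0, 73, 146, 219, 292]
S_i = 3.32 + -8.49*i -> [3.32, -5.17, -13.66, -22.15, -30.64]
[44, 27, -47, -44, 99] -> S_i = Random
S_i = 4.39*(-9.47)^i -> [4.39, -41.57, 393.7, -3728.33, 35307.29]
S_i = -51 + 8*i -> [-51, -43, -35, -27, -19]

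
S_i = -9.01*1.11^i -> [-9.01, -10.0, -11.1, -12.32, -13.68]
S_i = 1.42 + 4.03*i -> [1.42, 5.45, 9.48, 13.51, 17.54]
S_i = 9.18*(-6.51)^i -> [9.18, -59.76, 389.05, -2532.71, 16487.95]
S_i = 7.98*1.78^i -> [7.98, 14.2, 25.28, 45.01, 80.11]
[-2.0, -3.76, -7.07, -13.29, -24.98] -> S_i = -2.00*1.88^i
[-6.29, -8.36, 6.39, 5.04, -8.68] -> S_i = Random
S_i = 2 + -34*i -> [2, -32, -66, -100, -134]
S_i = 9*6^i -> [9, 54, 324, 1944, 11664]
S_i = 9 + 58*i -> [9, 67, 125, 183, 241]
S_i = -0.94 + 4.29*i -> [-0.94, 3.35, 7.64, 11.93, 16.22]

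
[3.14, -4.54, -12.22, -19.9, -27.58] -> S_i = 3.14 + -7.68*i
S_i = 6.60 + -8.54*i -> [6.6, -1.94, -10.48, -19.02, -27.56]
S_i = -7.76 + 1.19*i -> [-7.76, -6.57, -5.38, -4.19, -3.0]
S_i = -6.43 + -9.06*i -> [-6.43, -15.49, -24.55, -33.61, -42.67]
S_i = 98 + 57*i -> [98, 155, 212, 269, 326]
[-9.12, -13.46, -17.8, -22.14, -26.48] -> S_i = -9.12 + -4.34*i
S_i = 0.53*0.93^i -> [0.53, 0.49, 0.46, 0.43, 0.4]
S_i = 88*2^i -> [88, 176, 352, 704, 1408]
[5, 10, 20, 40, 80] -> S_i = 5*2^i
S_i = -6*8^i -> [-6, -48, -384, -3072, -24576]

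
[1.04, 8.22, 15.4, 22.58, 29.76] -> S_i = 1.04 + 7.18*i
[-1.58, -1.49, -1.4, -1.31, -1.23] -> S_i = -1.58*0.94^i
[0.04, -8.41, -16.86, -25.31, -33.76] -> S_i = 0.04 + -8.45*i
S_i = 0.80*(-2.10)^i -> [0.8, -1.68, 3.53, -7.41, 15.56]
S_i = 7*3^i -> [7, 21, 63, 189, 567]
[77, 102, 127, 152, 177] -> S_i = 77 + 25*i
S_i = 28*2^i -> [28, 56, 112, 224, 448]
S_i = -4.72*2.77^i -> [-4.72, -13.07, -36.22, -100.32, -277.88]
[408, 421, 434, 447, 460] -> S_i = 408 + 13*i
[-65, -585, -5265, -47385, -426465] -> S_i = -65*9^i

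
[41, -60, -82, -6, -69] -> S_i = Random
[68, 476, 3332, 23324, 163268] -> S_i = 68*7^i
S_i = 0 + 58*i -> [0, 58, 116, 174, 232]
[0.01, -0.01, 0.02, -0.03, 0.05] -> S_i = 0.01*(-1.47)^i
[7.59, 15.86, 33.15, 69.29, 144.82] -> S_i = 7.59*2.09^i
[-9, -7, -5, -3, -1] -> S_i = -9 + 2*i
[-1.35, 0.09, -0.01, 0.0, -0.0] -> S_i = -1.35*(-0.07)^i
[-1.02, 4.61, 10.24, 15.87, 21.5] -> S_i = -1.02 + 5.63*i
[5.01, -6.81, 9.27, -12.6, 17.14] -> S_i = 5.01*(-1.36)^i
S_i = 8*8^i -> [8, 64, 512, 4096, 32768]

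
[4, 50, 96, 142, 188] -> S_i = 4 + 46*i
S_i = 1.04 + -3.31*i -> [1.04, -2.27, -5.58, -8.89, -12.2]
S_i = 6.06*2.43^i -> [6.06, 14.73, 35.78, 86.95, 211.3]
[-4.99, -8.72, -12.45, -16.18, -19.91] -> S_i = -4.99 + -3.73*i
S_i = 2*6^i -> [2, 12, 72, 432, 2592]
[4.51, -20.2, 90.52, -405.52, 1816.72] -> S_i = 4.51*(-4.48)^i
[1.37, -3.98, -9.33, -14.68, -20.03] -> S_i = 1.37 + -5.35*i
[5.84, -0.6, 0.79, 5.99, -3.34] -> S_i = Random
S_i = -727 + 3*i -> [-727, -724, -721, -718, -715]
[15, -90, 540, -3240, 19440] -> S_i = 15*-6^i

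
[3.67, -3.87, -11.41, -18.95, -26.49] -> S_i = 3.67 + -7.54*i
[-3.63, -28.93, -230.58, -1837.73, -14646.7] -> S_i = -3.63*7.97^i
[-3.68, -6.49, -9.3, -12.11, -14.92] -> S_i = -3.68 + -2.81*i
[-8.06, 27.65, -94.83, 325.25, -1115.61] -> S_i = -8.06*(-3.43)^i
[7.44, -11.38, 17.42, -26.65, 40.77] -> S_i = 7.44*(-1.53)^i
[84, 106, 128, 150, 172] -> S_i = 84 + 22*i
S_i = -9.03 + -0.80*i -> [-9.03, -9.83, -10.63, -11.43, -12.23]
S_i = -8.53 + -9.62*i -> [-8.53, -18.15, -27.77, -37.39, -47.01]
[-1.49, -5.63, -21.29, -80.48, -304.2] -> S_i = -1.49*3.78^i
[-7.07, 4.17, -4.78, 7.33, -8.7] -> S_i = Random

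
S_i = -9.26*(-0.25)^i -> [-9.26, 2.32, -0.58, 0.14, -0.04]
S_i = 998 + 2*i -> [998, 1000, 1002, 1004, 1006]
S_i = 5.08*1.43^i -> [5.08, 7.26, 10.39, 14.85, 21.24]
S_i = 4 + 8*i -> [4, 12, 20, 28, 36]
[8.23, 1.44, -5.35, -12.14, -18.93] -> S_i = 8.23 + -6.79*i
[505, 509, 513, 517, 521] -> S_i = 505 + 4*i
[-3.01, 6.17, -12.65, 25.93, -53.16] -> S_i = -3.01*(-2.05)^i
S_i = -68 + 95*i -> [-68, 27, 122, 217, 312]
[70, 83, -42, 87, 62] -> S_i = Random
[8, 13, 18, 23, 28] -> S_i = 8 + 5*i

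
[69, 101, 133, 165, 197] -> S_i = 69 + 32*i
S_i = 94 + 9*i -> [94, 103, 112, 121, 130]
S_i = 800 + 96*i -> [800, 896, 992, 1088, 1184]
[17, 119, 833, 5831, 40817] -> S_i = 17*7^i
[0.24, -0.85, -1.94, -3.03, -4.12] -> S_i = 0.24 + -1.09*i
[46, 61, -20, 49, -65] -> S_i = Random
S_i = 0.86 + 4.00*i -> [0.86, 4.86, 8.86, 12.86, 16.86]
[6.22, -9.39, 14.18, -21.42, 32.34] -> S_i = 6.22*(-1.51)^i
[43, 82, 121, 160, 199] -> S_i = 43 + 39*i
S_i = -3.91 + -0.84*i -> [-3.91, -4.75, -5.59, -6.43, -7.27]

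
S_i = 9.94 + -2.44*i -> [9.94, 7.5, 5.06, 2.62, 0.18]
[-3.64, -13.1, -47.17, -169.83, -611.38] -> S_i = -3.64*3.60^i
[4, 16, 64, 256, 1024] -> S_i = 4*4^i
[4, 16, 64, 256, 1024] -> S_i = 4*4^i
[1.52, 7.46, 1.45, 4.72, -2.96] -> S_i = Random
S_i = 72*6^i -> [72, 432, 2592, 15552, 93312]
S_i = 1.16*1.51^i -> [1.16, 1.75, 2.64, 3.99, 6.03]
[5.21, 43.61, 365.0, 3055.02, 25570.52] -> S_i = 5.21*8.37^i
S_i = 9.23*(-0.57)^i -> [9.23, -5.26, 3.0, -1.71, 0.97]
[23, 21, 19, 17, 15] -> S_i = 23 + -2*i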